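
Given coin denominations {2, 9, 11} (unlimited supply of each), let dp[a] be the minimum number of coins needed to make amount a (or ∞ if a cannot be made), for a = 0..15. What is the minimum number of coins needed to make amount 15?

 a  0  1  2  3  4  5  6  7  8  9 10 11 12 13 14 15
dp  0  -  1  -  2  -  3  -  4  1  5  1  6  2  7  3
(- denotes ∞ / unreachable)

3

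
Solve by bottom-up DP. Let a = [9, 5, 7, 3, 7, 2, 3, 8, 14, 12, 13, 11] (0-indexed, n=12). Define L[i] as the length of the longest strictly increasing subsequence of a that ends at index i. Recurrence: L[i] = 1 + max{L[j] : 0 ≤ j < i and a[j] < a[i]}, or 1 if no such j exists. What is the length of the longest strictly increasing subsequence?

5

   i    0    1    2    3    4    5    6    7    8    9   10   11
a[i]    9    5    7    3    7    2    3    8   14   12   13   11
L[i]    1    1    2    1    2    1    2    3    4    4    5    4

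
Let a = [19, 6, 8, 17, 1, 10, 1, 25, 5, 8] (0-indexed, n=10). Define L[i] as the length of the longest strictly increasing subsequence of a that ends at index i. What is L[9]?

   i    0    1    2    3    4    5    6    7    8    9
a[i]   19    6    8   17    1   10    1   25    5    8
L[i]    1    1    2    3    1    3    1    4    2    3

3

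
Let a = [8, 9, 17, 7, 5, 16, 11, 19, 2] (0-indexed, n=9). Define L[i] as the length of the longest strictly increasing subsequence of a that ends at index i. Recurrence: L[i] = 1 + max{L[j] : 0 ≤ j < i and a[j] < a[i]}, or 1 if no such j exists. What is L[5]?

3

   i    0    1    2    3    4    5    6    7    8
a[i]    8    9   17    7    5   16   11   19    2
L[i]    1    2    3    1    1    3    3    4    1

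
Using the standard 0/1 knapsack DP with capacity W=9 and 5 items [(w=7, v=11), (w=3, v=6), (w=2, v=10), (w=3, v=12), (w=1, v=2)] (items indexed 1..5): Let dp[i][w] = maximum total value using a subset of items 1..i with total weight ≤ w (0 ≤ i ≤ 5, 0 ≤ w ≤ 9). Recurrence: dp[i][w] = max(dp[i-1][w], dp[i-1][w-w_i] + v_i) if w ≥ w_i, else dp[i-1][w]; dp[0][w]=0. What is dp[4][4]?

12

i\w   0   1   2   3   4   5   6   7   8   9
  0   0   0   0   0   0   0   0   0   0   0
  1   0   0   0   0   0   0   0  11  11  11
  2   0   0   0   6   6   6   6  11  11  11
  3   0   0  10  10  10  16  16  16  16  21
  4   0   0  10  12  12  22  22  22  28  28
  5   0   2  10  12  14  22  24  24  28  30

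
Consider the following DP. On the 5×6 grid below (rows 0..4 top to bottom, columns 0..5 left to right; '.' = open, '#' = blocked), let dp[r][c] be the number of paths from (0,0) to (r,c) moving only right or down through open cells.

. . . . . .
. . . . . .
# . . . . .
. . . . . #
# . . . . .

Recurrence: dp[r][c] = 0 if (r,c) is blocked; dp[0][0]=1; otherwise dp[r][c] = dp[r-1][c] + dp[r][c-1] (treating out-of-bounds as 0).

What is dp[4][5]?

r\c   0   1   2   3   4   5
  0   1   1   1   1   1   1
  1   1   2   3   4   5   6
  2   0   2   5   9  14  20
  3   0   2   7  16  30   0
  4   0   2   9  25  55  55

55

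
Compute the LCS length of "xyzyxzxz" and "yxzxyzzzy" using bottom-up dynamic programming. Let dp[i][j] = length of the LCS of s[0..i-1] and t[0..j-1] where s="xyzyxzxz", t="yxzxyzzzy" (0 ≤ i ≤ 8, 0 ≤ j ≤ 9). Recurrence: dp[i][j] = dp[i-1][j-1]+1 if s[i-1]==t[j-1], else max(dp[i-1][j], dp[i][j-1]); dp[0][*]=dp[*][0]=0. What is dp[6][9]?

   ''  y  x  z  x  y  z  z  z  y
''  0  0  0  0  0  0  0  0  0  0
 x  0  0  1  1  1  1  1  1  1  1
 y  0  1  1  1  1  2  2  2  2  2
 z  0  1  1  2  2  2  3  3  3  3
 y  0  1  1  2  2  3  3  3  3  4
 x  0  1  2  2  3  3  3  3  3  4
 z  0  1  2  3  3  3  4  4  4  4
 x  0  1  2  3  4  4  4  4  4  4
 z  0  1  2  3  4  4  5  5  5  5

4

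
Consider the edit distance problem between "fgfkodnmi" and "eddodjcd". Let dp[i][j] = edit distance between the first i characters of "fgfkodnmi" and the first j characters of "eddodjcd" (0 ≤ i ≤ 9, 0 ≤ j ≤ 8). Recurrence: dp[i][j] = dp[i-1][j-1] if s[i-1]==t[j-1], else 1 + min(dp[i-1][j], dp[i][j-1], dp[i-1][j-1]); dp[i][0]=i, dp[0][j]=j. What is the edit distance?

7

   ''  e  d  d  o  d  j  c  d
''  0  1  2  3  4  5  6  7  8
 f  1  1  2  3  4  5  6  7  8
 g  2  2  2  3  4  5  6  7  8
 f  3  3  3  3  4  5  6  7  8
 k  4  4  4  4  4  5  6  7  8
 o  5  5  5  5  4  5  6  7  8
 d  6  6  5  5  5  4  5  6  7
 n  7  7  6  6  6  5  5  6  7
 m  8  8  7  7  7  6  6  6  7
 i  9  9  8  8  8  7  7  7  7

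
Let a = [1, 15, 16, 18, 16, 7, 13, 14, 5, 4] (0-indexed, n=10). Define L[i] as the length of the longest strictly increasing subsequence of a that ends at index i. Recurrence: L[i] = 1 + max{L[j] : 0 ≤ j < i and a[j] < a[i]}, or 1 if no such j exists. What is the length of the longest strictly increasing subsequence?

   i    0    1    2    3    4    5    6    7    8    9
a[i]    1   15   16   18   16    7   13   14    5    4
L[i]    1    2    3    4    3    2    3    4    2    2

4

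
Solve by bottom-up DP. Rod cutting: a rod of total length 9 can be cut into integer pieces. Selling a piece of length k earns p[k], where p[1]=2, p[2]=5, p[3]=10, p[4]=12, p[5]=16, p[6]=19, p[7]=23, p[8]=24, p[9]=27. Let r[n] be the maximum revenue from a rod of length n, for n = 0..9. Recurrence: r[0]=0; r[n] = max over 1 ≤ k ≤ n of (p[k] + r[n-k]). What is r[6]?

20

   n    0    1    2    3    4    5    6    7    8    9
r[n]    0    2    5   10   12   16   20   23   26   30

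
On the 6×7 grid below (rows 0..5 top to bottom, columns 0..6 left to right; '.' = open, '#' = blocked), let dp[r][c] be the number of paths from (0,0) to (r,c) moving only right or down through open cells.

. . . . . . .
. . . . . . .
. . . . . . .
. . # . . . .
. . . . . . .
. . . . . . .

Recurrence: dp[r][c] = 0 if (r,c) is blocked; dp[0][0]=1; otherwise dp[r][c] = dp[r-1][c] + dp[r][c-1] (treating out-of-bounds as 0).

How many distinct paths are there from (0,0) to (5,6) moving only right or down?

312

r\c   0   1   2   3   4   5   6
  0   1   1   1   1   1   1   1
  1   1   2   3   4   5   6   7
  2   1   3   6  10  15  21  28
  3   1   4   0  10  25  46  74
  4   1   5   5  15  40  86 160
  5   1   6  11  26  66 152 312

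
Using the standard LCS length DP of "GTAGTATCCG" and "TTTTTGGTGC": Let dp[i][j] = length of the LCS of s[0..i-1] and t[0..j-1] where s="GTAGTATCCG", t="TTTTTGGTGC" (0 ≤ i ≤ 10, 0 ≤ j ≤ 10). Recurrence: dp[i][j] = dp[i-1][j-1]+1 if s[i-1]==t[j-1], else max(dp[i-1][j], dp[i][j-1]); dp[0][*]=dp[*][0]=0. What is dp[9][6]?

   ''  T  T  T  T  T  G  G  T  G  C
''  0  0  0  0  0  0  0  0  0  0  0
 G  0  0  0  0  0  0  1  1  1  1  1
 T  0  1  1  1  1  1  1  1  2  2  2
 A  0  1  1  1  1  1  1  1  2  2  2
 G  0  1  1  1  1  1  2  2  2  3  3
 T  0  1  2  2  2  2  2  2  3  3  3
 A  0  1  2  2  2  2  2  2  3  3  3
 T  0  1  2  3  3  3  3  3  3  3  3
 C  0  1  2  3  3  3  3  3  3  3  4
 C  0  1  2  3  3  3  3  3  3  3  4
 G  0  1  2  3  3  3  4  4  4  4  4

3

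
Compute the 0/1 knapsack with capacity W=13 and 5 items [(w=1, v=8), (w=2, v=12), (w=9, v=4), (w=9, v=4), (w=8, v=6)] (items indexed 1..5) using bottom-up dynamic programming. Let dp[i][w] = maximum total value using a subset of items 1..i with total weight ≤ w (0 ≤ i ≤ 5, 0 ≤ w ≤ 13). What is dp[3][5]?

20

i\w   0   1   2   3   4   5   6   7   8   9  10  11  12  13
  0   0   0   0   0   0   0   0   0   0   0   0   0   0   0
  1   0   8   8   8   8   8   8   8   8   8   8   8   8   8
  2   0   8  12  20  20  20  20  20  20  20  20  20  20  20
  3   0   8  12  20  20  20  20  20  20  20  20  20  24  24
  4   0   8  12  20  20  20  20  20  20  20  20  20  24  24
  5   0   8  12  20  20  20  20  20  20  20  20  26  26  26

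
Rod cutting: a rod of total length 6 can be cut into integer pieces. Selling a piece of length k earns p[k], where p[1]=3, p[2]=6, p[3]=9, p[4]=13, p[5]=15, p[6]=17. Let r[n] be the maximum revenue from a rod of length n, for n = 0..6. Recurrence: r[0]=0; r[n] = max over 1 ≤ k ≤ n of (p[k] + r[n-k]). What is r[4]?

   n    0    1    2    3    4    5    6
r[n]    0    3    6    9   13   16   19

13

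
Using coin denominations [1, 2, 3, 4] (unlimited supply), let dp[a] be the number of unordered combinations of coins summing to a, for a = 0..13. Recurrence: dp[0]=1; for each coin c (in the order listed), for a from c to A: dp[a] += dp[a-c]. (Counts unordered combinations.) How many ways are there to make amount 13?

after  coin     0     1     2     3     4     5     6     7     8     9    10    11    12    13
          1     1     1     1     1     1     1     1     1     1     1     1     1     1     1
          2     1     1     2     2     3     3     4     4     5     5     6     6     7     7
          3     1     1     2     3     4     5     7     8    10    12    14    16    19    21
          4     1     1     2     3     5     6     9    11    15    18    23    27    34    39

39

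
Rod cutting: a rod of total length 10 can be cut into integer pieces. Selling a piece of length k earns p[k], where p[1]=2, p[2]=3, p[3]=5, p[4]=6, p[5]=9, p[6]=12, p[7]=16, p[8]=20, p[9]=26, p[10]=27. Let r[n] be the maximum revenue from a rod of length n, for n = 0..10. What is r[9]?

   n    0    1    2    3    4    5    6    7    8    9   10
r[n]    0    2    4    6    8   10   12   16   20   26   28

26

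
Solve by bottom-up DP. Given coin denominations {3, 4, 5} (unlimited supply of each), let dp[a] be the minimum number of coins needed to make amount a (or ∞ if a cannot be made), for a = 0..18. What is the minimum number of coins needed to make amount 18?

4

 a  0  1  2  3  4  5  6  7  8  9 10 11 12 13 14 15 16 17 18
dp  0  -  -  1  1  1  2  2  2  2  2  3  3  3  3  3  4  4  4
(- denotes ∞ / unreachable)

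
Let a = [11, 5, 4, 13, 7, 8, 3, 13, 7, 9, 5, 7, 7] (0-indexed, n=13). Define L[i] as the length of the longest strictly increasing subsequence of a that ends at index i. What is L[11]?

   i    0    1    2    3    4    5    6    7    8    9   10   11   12
a[i]   11    5    4   13    7    8    3   13    7    9    5    7    7
L[i]    1    1    1    2    2    3    1    4    2    4    2    3    3

3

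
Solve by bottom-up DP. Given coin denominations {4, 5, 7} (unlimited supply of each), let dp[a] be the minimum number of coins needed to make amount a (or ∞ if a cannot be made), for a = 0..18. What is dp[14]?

2

 a  0  1  2  3  4  5  6  7  8  9 10 11 12 13 14 15 16 17 18
dp  0  -  -  -  1  1  -  1  2  2  2  2  2  3  2  3  3  3  3
(- denotes ∞ / unreachable)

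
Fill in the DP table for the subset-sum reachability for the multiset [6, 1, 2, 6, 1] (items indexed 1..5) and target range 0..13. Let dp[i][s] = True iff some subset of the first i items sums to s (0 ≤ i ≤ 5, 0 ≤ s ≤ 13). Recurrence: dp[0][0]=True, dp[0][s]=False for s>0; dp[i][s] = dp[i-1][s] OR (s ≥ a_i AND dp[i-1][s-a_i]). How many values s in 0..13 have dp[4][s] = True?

i\s   0   1   2   3   4   5   6   7   8   9  10  11  12  13
  0   T   F   F   F   F   F   F   F   F   F   F   F   F   F
  1   T   F   F   F   F   F   T   F   F   F   F   F   F   F
  2   T   T   F   F   F   F   T   T   F   F   F   F   F   F
  3   T   T   T   T   F   F   T   T   T   T   F   F   F   F
  4   T   T   T   T   F   F   T   T   T   T   F   F   T   T
  5   T   T   T   T   T   F   T   T   T   T   T   F   T   T

10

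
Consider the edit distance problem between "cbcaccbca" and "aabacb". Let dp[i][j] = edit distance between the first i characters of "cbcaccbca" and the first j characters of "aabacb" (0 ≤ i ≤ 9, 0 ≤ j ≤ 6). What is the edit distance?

   ''  a  a  b  a  c  b
''  0  1  2  3  4  5  6
 c  1  1  2  3  4  4  5
 b  2  2  2  2  3  4  4
 c  3  3  3  3  3  3  4
 a  4  3  3  4  3  4  4
 c  5  4  4  4  4  3  4
 c  6  5  5  5  5  4  4
 b  7  6  6  5  6  5  4
 c  8  7  7  6  6  6  5
 a  9  8  7  7  6  7  6

6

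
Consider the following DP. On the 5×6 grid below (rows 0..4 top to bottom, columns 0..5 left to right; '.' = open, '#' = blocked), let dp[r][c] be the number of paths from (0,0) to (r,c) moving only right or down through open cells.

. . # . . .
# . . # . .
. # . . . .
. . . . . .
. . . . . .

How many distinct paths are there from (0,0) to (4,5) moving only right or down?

r\c   0   1   2   3   4   5
  0   1   1   0   0   0   0
  1   0   1   1   0   0   0
  2   0   0   1   1   1   1
  3   0   0   1   2   3   4
  4   0   0   1   3   6  10

10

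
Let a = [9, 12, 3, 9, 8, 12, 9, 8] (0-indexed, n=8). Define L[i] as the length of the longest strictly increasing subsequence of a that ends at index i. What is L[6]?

3

   i    0    1    2    3    4    5    6    7
a[i]    9   12    3    9    8   12    9    8
L[i]    1    2    1    2    2    3    3    2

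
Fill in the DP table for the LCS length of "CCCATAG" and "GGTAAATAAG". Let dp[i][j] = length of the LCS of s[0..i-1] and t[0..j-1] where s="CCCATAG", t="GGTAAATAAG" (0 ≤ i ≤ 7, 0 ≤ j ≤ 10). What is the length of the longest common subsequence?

   ''  G  G  T  A  A  A  T  A  A  G
''  0  0  0  0  0  0  0  0  0  0  0
 C  0  0  0  0  0  0  0  0  0  0  0
 C  0  0  0  0  0  0  0  0  0  0  0
 C  0  0  0  0  0  0  0  0  0  0  0
 A  0  0  0  0  1  1  1  1  1  1  1
 T  0  0  0  1  1  1  1  2  2  2  2
 A  0  0  0  1  2  2  2  2  3  3  3
 G  0  1  1  1  2  2  2  2  3  3  4

4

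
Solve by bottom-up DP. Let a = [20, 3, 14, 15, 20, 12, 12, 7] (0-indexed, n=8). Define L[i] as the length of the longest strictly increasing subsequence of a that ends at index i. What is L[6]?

   i    0    1    2    3    4    5    6    7
a[i]   20    3   14   15   20   12   12    7
L[i]    1    1    2    3    4    2    2    2

2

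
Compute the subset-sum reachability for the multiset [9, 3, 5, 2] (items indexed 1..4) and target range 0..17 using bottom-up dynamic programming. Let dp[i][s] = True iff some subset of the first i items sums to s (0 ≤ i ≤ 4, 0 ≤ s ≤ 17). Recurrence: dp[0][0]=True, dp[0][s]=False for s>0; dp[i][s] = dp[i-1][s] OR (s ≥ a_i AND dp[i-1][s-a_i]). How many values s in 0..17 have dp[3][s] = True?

i\s   0   1   2   3   4   5   6   7   8   9  10  11  12  13  14  15  16  17
  0   T   F   F   F   F   F   F   F   F   F   F   F   F   F   F   F   F   F
  1   T   F   F   F   F   F   F   F   F   T   F   F   F   F   F   F   F   F
  2   T   F   F   T   F   F   F   F   F   T   F   F   T   F   F   F   F   F
  3   T   F   F   T   F   T   F   F   T   T   F   F   T   F   T   F   F   T
  4   T   F   T   T   F   T   F   T   T   T   T   T   T   F   T   F   T   T

8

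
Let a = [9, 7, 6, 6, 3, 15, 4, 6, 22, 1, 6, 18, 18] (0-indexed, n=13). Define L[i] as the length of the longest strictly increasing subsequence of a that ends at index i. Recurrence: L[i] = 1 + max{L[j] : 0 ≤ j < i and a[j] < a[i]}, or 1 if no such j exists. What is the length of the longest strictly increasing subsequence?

4

   i    0    1    2    3    4    5    6    7    8    9   10   11   12
a[i]    9    7    6    6    3   15    4    6   22    1    6   18   18
L[i]    1    1    1    1    1    2    2    3    4    1    3    4    4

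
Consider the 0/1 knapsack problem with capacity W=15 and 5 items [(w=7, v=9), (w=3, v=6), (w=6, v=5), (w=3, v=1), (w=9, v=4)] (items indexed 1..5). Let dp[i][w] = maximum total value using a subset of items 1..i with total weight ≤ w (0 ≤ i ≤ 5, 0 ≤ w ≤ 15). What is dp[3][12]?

15

i\w   0   1   2   3   4   5   6   7   8   9  10  11  12  13  14  15
  0   0   0   0   0   0   0   0   0   0   0   0   0   0   0   0   0
  1   0   0   0   0   0   0   0   9   9   9   9   9   9   9   9   9
  2   0   0   0   6   6   6   6   9   9   9  15  15  15  15  15  15
  3   0   0   0   6   6   6   6   9   9  11  15  15  15  15  15  15
  4   0   0   0   6   6   6   7   9   9  11  15  15  15  16  16  16
  5   0   0   0   6   6   6   7   9   9  11  15  15  15  16  16  16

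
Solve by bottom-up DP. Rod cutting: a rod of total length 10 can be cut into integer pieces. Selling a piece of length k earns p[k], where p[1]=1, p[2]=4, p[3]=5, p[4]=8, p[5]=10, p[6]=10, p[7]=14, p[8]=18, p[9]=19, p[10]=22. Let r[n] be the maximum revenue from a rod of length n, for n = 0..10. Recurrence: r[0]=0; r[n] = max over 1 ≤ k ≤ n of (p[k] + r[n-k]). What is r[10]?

22

   n    0    1    2    3    4    5    6    7    8    9   10
r[n]    0    1    4    5    8   10   12   14   18   19   22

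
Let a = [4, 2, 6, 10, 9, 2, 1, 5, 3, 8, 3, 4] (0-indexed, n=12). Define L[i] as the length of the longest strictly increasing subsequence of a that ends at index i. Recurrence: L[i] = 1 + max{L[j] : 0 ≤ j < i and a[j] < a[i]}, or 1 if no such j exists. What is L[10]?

2

   i    0    1    2    3    4    5    6    7    8    9   10   11
a[i]    4    2    6   10    9    2    1    5    3    8    3    4
L[i]    1    1    2    3    3    1    1    2    2    3    2    3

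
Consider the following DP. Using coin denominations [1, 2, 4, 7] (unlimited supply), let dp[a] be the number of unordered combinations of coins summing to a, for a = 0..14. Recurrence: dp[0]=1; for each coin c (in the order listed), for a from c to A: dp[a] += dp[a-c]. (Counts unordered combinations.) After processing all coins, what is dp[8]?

10

after  coin     0     1     2     3     4     5     6     7     8     9    10    11    12    13    14
          1     1     1     1     1     1     1     1     1     1     1     1     1     1     1     1
          2     1     1     2     2     3     3     4     4     5     5     6     6     7     7     8
          4     1     1     2     2     4     4     6     6     9     9    12    12    16    16    20
          7     1     1     2     2     4     4     6     7    10    11    14    16    20    22    27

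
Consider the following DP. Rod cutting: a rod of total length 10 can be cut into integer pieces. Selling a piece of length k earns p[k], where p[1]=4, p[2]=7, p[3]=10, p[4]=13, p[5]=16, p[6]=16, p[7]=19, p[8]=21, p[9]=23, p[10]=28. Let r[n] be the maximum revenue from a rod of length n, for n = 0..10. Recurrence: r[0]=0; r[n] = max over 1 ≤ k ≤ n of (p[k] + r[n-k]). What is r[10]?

40

   n    0    1    2    3    4    5    6    7    8    9   10
r[n]    0    4    8   12   16   20   24   28   32   36   40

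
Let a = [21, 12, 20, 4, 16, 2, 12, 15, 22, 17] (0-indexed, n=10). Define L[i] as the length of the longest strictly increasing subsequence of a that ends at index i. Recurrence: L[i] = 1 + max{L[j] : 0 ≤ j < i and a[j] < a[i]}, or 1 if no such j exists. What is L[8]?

   i    0    1    2    3    4    5    6    7    8    9
a[i]   21   12   20    4   16    2   12   15   22   17
L[i]    1    1    2    1    2    1    2    3    4    4

4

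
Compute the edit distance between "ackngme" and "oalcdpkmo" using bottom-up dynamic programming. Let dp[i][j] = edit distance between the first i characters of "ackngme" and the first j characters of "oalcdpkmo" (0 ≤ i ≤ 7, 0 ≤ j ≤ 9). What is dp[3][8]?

5

   ''  o  a  l  c  d  p  k  m  o
''  0  1  2  3  4  5  6  7  8  9
 a  1  1  1  2  3  4  5  6  7  8
 c  2  2  2  2  2  3  4  5  6  7
 k  3  3  3  3  3  3  4  4  5  6
 n  4  4  4  4  4  4  4  5  5  6
 g  5  5  5  5  5  5  5  5  6  6
 m  6  6  6  6  6  6  6  6  5  6
 e  7  7  7  7  7  7  7  7  6  6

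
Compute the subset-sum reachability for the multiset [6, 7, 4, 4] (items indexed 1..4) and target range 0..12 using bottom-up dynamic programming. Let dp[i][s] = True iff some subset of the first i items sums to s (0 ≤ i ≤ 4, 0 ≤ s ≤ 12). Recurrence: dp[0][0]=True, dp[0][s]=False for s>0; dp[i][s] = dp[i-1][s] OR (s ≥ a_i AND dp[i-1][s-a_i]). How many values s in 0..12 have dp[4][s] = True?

i\s   0   1   2   3   4   5   6   7   8   9  10  11  12
  0   T   F   F   F   F   F   F   F   F   F   F   F   F
  1   T   F   F   F   F   F   T   F   F   F   F   F   F
  2   T   F   F   F   F   F   T   T   F   F   F   F   F
  3   T   F   F   F   T   F   T   T   F   F   T   T   F
  4   T   F   F   F   T   F   T   T   T   F   T   T   F

7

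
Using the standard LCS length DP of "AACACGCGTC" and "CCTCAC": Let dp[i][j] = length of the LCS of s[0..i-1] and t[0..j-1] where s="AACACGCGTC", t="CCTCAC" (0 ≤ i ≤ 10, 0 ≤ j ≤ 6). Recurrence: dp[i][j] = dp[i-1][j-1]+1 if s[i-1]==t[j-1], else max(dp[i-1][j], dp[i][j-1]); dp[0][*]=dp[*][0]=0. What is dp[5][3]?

   ''  C  C  T  C  A  C
''  0  0  0  0  0  0  0
 A  0  0  0  0  0  1  1
 A  0  0  0  0  0  1  1
 C  0  1  1  1  1  1  2
 A  0  1  1  1  1  2  2
 C  0  1  2  2  2  2  3
 G  0  1  2  2  2  2  3
 C  0  1  2  2  3  3  3
 G  0  1  2  2  3  3  3
 T  0  1  2  3  3  3  3
 C  0  1  2  3  4  4  4

2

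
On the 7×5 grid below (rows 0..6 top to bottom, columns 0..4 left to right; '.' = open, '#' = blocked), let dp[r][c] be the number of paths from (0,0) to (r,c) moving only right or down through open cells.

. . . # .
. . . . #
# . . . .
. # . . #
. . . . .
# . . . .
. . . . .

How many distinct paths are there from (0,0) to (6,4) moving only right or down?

69

r\c   0   1   2   3   4
  0   1   1   1   0   0
  1   1   2   3   3   0
  2   0   2   5   8   8
  3   0   0   5  13   0
  4   0   0   5  18  18
  5   0   0   5  23  41
  6   0   0   5  28  69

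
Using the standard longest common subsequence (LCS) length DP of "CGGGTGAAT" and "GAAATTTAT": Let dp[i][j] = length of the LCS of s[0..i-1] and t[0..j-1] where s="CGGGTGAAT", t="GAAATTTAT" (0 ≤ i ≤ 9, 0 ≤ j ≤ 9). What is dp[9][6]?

4

   ''  G  A  A  A  T  T  T  A  T
''  0  0  0  0  0  0  0  0  0  0
 C  0  0  0  0  0  0  0  0  0  0
 G  0  1  1  1  1  1  1  1  1  1
 G  0  1  1  1  1  1  1  1  1  1
 G  0  1  1  1  1  1  1  1  1  1
 T  0  1  1  1  1  2  2  2  2  2
 G  0  1  1  1  1  2  2  2  2  2
 A  0  1  2  2  2  2  2  2  3  3
 A  0  1  2  3  3  3  3  3  3  3
 T  0  1  2  3  3  4  4  4  4  4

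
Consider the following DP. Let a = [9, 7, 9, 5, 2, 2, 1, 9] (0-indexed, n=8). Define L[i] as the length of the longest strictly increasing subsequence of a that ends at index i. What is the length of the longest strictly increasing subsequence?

2

   i    0    1    2    3    4    5    6    7
a[i]    9    7    9    5    2    2    1    9
L[i]    1    1    2    1    1    1    1    2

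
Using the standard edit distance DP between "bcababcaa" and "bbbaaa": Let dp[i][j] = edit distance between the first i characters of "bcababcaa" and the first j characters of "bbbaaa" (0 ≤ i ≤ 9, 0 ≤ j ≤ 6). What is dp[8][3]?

5

   ''  b  b  b  a  a  a
''  0  1  2  3  4  5  6
 b  1  0  1  2  3  4  5
 c  2  1  1  2  3  4  5
 a  3  2  2  2  2  3  4
 b  4  3  2  2  3  3  4
 a  5  4  3  3  2  3  3
 b  6  5  4  3  3  3  4
 c  7  6  5  4  4  4  4
 a  8  7  6  5  4  4  4
 a  9  8  7  6  5  4  4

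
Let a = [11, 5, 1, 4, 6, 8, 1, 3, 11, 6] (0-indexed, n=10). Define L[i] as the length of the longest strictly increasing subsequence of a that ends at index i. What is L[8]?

   i    0    1    2    3    4    5    6    7    8    9
a[i]   11    5    1    4    6    8    1    3   11    6
L[i]    1    1    1    2    3    4    1    2    5    3

5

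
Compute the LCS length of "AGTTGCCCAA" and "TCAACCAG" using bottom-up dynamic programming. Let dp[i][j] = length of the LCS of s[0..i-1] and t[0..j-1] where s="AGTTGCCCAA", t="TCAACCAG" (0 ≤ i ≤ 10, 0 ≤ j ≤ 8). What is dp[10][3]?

   ''  T  C  A  A  C  C  A  G
''  0  0  0  0  0  0  0  0  0
 A  0  0  0  1  1  1  1  1  1
 G  0  0  0  1  1  1  1  1  2
 T  0  1  1  1  1  1  1  1  2
 T  0  1  1  1  1  1  1  1  2
 G  0  1  1  1  1  1  1  1  2
 C  0  1  2  2  2  2  2  2  2
 C  0  1  2  2  2  3  3  3  3
 C  0  1  2  2  2  3  4  4  4
 A  0  1  2  3  3  3  4  5  5
 A  0  1  2  3  4  4  4  5  5

3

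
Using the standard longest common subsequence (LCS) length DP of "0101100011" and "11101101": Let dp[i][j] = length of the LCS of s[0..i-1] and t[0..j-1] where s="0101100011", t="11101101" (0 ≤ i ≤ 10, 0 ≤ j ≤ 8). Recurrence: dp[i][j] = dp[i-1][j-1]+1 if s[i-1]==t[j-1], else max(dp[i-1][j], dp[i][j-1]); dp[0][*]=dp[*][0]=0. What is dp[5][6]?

   ''  1  1  1  0  1  1  0  1
''  0  0  0  0  0  0  0  0  0
 0  0  0  0  0  1  1  1  1  1
 1  0  1  1  1  1  2  2  2  2
 0  0  1  1  1  2  2  2  3  3
 1  0  1  2  2  2  3  3  3  4
 1  0  1  2  3  3  3  4  4  4
 0  0  1  2  3  4  4  4  5  5
 0  0  1  2  3  4  4  4  5  5
 0  0  1  2  3  4  4  4  5  5
 1  0  1  2  3  4  5  5  5  6
 1  0  1  2  3  4  5  6  6  6

4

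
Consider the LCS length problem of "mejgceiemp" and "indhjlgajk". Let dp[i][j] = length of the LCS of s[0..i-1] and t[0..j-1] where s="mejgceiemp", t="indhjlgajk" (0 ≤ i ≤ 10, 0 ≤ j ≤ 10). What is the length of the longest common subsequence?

   ''  i  n  d  h  j  l  g  a  j  k
''  0  0  0  0  0  0  0  0  0  0  0
 m  0  0  0  0  0  0  0  0  0  0  0
 e  0  0  0  0  0  0  0  0  0  0  0
 j  0  0  0  0  0  1  1  1  1  1  1
 g  0  0  0  0  0  1  1  2  2  2  2
 c  0  0  0  0  0  1  1  2  2  2  2
 e  0  0  0  0  0  1  1  2  2  2  2
 i  0  1  1  1  1  1  1  2  2  2  2
 e  0  1  1  1  1  1  1  2  2  2  2
 m  0  1  1  1  1  1  1  2  2  2  2
 p  0  1  1  1  1  1  1  2  2  2  2

2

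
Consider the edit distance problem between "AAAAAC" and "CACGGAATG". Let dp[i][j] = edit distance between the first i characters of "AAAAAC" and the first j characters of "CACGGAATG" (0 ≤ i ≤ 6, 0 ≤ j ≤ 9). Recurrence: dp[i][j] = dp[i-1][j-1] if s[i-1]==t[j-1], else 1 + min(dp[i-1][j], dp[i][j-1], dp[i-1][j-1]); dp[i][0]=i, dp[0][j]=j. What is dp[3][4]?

   ''  C  A  C  G  G  A  A  T  G
''  0  1  2  3  4  5  6  7  8  9
 A  1  1  1  2  3  4  5  6  7  8
 A  2  2  1  2  3  4  4  5  6  7
 A  3  3  2  2  3  4  4  4  5  6
 A  4  4  3  3  3  4  4  4  5  6
 A  5  5  4  4  4  4  4  4  5  6
 C  6  5  5  4  5  5  5  5  5  6

3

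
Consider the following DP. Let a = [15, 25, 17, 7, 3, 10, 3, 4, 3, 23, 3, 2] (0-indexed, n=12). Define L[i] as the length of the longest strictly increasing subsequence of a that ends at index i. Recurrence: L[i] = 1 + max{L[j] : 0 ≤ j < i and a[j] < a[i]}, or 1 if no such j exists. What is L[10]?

   i    0    1    2    3    4    5    6    7    8    9   10   11
a[i]   15   25   17    7    3   10    3    4    3   23    3    2
L[i]    1    2    2    1    1    2    1    2    1    3    1    1

1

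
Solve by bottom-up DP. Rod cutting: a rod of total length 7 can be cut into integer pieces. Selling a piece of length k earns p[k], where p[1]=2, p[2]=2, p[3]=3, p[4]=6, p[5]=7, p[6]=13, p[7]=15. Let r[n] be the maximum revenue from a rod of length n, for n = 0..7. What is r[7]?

   n    0    1    2    3    4    5    6    7
r[n]    0    2    4    6    8   10   13   15

15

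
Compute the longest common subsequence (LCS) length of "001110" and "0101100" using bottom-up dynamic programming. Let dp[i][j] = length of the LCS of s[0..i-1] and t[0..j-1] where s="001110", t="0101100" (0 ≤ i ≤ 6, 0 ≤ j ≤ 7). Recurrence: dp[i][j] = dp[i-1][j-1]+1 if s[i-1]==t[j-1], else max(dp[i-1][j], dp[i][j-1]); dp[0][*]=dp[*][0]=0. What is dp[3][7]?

3

   ''  0  1  0  1  1  0  0
''  0  0  0  0  0  0  0  0
 0  0  1  1  1  1  1  1  1
 0  0  1  1  2  2  2  2  2
 1  0  1  2  2  3  3  3  3
 1  0  1  2  2  3  4  4  4
 1  0  1  2  2  3  4  4  4
 0  0  1  2  3  3  4  5  5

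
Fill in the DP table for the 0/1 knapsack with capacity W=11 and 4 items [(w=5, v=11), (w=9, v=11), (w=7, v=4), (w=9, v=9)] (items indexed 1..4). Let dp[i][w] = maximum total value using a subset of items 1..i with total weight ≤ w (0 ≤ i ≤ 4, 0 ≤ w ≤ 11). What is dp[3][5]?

i\w   0   1   2   3   4   5   6   7   8   9  10  11
  0   0   0   0   0   0   0   0   0   0   0   0   0
  1   0   0   0   0   0  11  11  11  11  11  11  11
  2   0   0   0   0   0  11  11  11  11  11  11  11
  3   0   0   0   0   0  11  11  11  11  11  11  11
  4   0   0   0   0   0  11  11  11  11  11  11  11

11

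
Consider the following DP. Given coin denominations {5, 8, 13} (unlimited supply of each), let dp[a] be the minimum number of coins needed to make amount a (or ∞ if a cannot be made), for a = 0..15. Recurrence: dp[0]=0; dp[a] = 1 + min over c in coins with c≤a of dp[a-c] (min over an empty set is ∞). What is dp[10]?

2

 a  0  1  2  3  4  5  6  7  8  9 10 11 12 13 14 15
dp  0  -  -  -  -  1  -  -  1  -  2  -  -  1  -  3
(- denotes ∞ / unreachable)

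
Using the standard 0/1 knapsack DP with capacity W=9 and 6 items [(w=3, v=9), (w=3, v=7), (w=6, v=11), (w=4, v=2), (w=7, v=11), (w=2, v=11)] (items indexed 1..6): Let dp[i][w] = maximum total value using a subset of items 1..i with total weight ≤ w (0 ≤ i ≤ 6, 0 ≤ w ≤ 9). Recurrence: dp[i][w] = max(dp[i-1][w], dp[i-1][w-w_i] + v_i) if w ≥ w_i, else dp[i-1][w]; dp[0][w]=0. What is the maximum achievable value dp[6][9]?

i\w   0   1   2   3   4   5   6   7   8   9
  0   0   0   0   0   0   0   0   0   0   0
  1   0   0   0   9   9   9   9   9   9   9
  2   0   0   0   9   9   9  16  16  16  16
  3   0   0   0   9   9   9  16  16  16  20
  4   0   0   0   9   9   9  16  16  16  20
  5   0   0   0   9   9   9  16  16  16  20
  6   0   0  11  11  11  20  20  20  27  27

27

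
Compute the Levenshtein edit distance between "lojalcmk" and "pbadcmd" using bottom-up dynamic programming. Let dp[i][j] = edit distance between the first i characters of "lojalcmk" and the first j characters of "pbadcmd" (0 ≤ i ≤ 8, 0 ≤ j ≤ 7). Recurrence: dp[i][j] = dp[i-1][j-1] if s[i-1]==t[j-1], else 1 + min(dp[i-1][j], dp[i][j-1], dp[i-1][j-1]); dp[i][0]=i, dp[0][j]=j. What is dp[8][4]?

   ''  p  b  a  d  c  m  d
''  0  1  2  3  4  5  6  7
 l  1  1  2  3  4  5  6  7
 o  2  2  2  3  4  5  6  7
 j  3  3  3  3  4  5  6  7
 a  4  4  4  3  4  5  6  7
 l  5  5  5  4  4  5  6  7
 c  6  6  6  5  5  4  5  6
 m  7  7  7  6  6  5  4  5
 k  8  8  8  7  7  6  5  5

7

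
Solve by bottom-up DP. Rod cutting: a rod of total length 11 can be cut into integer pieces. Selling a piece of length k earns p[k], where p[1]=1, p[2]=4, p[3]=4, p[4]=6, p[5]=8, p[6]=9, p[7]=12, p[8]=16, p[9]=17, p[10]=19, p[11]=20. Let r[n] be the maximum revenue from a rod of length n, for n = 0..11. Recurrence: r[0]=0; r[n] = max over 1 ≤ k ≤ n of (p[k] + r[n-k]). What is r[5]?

9

   n    0    1    2    3    4    5    6    7    8    9   10   11
r[n]    0    1    4    5    8    9   12   13   16   17   20   21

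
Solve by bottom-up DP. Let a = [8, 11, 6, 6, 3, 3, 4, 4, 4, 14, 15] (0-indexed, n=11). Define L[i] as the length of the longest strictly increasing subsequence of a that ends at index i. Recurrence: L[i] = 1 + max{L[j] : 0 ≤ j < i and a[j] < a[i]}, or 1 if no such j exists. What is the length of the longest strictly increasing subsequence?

   i    0    1    2    3    4    5    6    7    8    9   10
a[i]    8   11    6    6    3    3    4    4    4   14   15
L[i]    1    2    1    1    1    1    2    2    2    3    4

4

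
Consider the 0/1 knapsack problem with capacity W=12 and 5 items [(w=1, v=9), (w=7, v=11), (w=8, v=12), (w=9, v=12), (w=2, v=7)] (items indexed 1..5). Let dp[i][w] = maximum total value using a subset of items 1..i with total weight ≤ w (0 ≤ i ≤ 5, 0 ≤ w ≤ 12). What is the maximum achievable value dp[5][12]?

i\w   0   1   2   3   4   5   6   7   8   9  10  11  12
  0   0   0   0   0   0   0   0   0   0   0   0   0   0
  1   0   9   9   9   9   9   9   9   9   9   9   9   9
  2   0   9   9   9   9   9   9  11  20  20  20  20  20
  3   0   9   9   9   9   9   9  11  20  21  21  21  21
  4   0   9   9   9   9   9   9  11  20  21  21  21  21
  5   0   9   9  16  16  16  16  16  20  21  27  28  28

28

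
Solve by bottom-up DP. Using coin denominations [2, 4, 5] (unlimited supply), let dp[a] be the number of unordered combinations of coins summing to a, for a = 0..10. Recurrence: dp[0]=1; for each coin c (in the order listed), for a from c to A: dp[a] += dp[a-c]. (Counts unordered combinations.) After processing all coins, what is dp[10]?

4

after  coin     0     1     2     3     4     5     6     7     8     9    10
          2     1     0     1     0     1     0     1     0     1     0     1
          4     1     0     1     0     2     0     2     0     3     0     3
          5     1     0     1     0     2     1     2     1     3     2     4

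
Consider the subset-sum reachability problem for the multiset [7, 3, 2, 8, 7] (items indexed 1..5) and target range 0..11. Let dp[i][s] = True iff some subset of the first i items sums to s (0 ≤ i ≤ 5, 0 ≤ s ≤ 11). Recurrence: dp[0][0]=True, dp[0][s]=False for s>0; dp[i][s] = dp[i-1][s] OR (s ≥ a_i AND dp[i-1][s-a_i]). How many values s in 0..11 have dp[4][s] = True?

9

i\s   0   1   2   3   4   5   6   7   8   9  10  11
  0   T   F   F   F   F   F   F   F   F   F   F   F
  1   T   F   F   F   F   F   F   T   F   F   F   F
  2   T   F   F   T   F   F   F   T   F   F   T   F
  3   T   F   T   T   F   T   F   T   F   T   T   F
  4   T   F   T   T   F   T   F   T   T   T   T   T
  5   T   F   T   T   F   T   F   T   T   T   T   T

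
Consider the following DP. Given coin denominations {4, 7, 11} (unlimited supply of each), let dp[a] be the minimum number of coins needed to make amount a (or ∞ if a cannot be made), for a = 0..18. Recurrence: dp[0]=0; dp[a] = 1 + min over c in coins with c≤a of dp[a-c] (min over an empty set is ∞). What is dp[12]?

3

 a  0  1  2  3  4  5  6  7  8  9 10 11 12 13 14 15 16 17 18
dp  0  -  -  -  1  -  -  1  2  -  -  1  3  -  2  2  4  -  2
(- denotes ∞ / unreachable)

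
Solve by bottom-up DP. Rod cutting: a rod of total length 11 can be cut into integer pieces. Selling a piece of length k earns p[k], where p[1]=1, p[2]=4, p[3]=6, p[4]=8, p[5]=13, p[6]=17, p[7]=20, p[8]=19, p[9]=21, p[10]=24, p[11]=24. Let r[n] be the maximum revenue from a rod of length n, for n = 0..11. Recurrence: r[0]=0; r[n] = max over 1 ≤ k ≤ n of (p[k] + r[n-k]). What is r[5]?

13

   n    0    1    2    3    4    5    6    7    8    9   10   11
r[n]    0    1    4    6    8   13   17   20   21   24   26   30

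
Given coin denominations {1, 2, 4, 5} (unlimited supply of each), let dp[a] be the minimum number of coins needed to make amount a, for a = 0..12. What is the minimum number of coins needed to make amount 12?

3

 a  0  1  2  3  4  5  6  7  8  9 10 11 12
dp  0  1  1  2  1  1  2  2  2  2  2  3  3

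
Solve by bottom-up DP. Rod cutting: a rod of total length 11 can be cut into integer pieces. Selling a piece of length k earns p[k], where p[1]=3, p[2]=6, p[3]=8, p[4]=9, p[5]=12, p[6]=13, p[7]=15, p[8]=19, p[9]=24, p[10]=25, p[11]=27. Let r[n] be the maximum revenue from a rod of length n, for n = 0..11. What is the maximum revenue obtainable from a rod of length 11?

33

   n    0    1    2    3    4    5    6    7    8    9   10   11
r[n]    0    3    6    9   12   15   18   21   24   27   30   33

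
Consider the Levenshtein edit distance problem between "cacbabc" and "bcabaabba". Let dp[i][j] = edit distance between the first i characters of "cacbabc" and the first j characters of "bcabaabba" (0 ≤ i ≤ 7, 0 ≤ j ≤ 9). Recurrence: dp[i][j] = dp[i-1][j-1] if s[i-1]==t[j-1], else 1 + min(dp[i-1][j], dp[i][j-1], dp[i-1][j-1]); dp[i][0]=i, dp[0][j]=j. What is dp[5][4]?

   ''  b  c  a  b  a  a  b  b  a
''  0  1  2  3  4  5  6  7  8  9
 c  1  1  1  2  3  4  5  6  7  8
 a  2  2  2  1  2  3  4  5  6  7
 c  3  3  2  2  2  3  4  5  6  7
 b  4  3  3  3  2  3  4  4  5  6
 a  5  4  4  3  3  2  3  4  5  5
 b  6  5  5  4  3  3  3  3  4  5
 c  7  6  5  5  4  4  4  4  4  5

3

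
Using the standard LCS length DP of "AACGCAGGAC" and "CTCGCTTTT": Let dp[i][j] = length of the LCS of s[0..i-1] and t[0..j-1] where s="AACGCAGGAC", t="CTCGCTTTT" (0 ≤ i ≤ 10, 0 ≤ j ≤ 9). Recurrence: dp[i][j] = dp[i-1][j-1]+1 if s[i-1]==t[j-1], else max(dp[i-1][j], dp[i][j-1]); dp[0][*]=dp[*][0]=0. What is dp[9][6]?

   ''  C  T  C  G  C  T  T  T  T
''  0  0  0  0  0  0  0  0  0  0
 A  0  0  0  0  0  0  0  0  0  0
 A  0  0  0  0  0  0  0  0  0  0
 C  0  1  1  1  1  1  1  1  1  1
 G  0  1  1  1  2  2  2  2  2  2
 C  0  1  1  2  2  3  3  3  3  3
 A  0  1  1  2  2  3  3  3  3  3
 G  0  1  1  2  3  3  3  3  3  3
 G  0  1  1  2  3  3  3  3  3  3
 A  0  1  1  2  3  3  3  3  3  3
 C  0  1  1  2  3  4  4  4  4  4

3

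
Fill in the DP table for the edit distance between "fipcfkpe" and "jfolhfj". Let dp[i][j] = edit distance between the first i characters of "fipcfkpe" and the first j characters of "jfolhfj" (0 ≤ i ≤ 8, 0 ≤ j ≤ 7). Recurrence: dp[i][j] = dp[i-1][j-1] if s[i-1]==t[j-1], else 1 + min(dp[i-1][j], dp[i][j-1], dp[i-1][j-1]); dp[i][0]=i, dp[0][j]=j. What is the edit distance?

   ''  j  f  o  l  h  f  j
''  0  1  2  3  4  5  6  7
 f  1  1  1  2  3  4  5  6
 i  2  2  2  2  3  4  5  6
 p  3  3  3  3  3  4  5  6
 c  4  4  4  4  4  4  5  6
 f  5  5  4  5  5  5  4  5
 k  6  6  5  5  6  6  5  5
 p  7  7  6  6  6  7  6  6
 e  8  8  7  7  7  7  7  7

7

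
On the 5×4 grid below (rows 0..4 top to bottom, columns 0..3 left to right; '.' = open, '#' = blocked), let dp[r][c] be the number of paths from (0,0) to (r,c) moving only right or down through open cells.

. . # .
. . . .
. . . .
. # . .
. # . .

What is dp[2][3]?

r\c   0   1   2   3
  0   1   1   0   0
  1   1   2   2   2
  2   1   3   5   7
  3   1   0   5  12
  4   1   0   5  17

7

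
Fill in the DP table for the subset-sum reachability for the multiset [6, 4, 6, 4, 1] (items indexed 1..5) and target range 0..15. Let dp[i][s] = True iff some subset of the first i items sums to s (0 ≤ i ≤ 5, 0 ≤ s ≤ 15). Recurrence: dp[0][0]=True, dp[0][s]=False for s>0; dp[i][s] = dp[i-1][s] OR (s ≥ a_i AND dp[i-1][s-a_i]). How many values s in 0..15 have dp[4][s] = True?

7

i\s   0   1   2   3   4   5   6   7   8   9  10  11  12  13  14  15
  0   T   F   F   F   F   F   F   F   F   F   F   F   F   F   F   F
  1   T   F   F   F   F   F   T   F   F   F   F   F   F   F   F   F
  2   T   F   F   F   T   F   T   F   F   F   T   F   F   F   F   F
  3   T   F   F   F   T   F   T   F   F   F   T   F   T   F   F   F
  4   T   F   F   F   T   F   T   F   T   F   T   F   T   F   T   F
  5   T   T   F   F   T   T   T   T   T   T   T   T   T   T   T   T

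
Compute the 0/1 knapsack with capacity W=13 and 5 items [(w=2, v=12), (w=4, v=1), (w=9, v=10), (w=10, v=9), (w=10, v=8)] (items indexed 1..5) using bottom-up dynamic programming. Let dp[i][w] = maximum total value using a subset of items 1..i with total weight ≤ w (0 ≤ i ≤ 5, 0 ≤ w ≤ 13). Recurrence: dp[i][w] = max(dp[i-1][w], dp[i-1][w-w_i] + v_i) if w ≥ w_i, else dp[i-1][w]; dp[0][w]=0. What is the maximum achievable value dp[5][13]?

22

i\w   0   1   2   3   4   5   6   7   8   9  10  11  12  13
  0   0   0   0   0   0   0   0   0   0   0   0   0   0   0
  1   0   0  12  12  12  12  12  12  12  12  12  12  12  12
  2   0   0  12  12  12  12  13  13  13  13  13  13  13  13
  3   0   0  12  12  12  12  13  13  13  13  13  22  22  22
  4   0   0  12  12  12  12  13  13  13  13  13  22  22  22
  5   0   0  12  12  12  12  13  13  13  13  13  22  22  22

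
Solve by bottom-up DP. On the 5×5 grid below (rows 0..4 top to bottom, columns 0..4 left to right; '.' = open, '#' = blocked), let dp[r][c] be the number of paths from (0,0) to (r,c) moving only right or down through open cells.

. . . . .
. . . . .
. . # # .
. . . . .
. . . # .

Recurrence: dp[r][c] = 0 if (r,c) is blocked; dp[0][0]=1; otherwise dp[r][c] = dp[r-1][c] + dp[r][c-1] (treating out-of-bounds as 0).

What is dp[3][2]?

4

r\c   0   1   2   3   4
  0   1   1   1   1   1
  1   1   2   3   4   5
  2   1   3   0   0   5
  3   1   4   4   4   9
  4   1   5   9   0   9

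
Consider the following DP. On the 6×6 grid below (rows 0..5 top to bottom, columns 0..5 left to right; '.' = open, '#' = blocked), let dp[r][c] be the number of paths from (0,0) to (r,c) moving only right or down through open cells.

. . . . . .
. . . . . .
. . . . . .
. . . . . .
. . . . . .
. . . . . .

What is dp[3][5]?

r\c   0   1   2   3   4   5
  0   1   1   1   1   1   1
  1   1   2   3   4   5   6
  2   1   3   6  10  15  21
  3   1   4  10  20  35  56
  4   1   5  15  35  70 126
  5   1   6  21  56 126 252

56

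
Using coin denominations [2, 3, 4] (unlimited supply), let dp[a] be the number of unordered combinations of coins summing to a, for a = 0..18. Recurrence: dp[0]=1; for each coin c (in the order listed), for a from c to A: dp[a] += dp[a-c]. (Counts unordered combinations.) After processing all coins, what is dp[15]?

7

after  coin     0     1     2     3     4     5     6     7     8     9    10    11    12    13    14    15    16    17    18
          2     1     0     1     0     1     0     1     0     1     0     1     0     1     0     1     0     1     0     1
          3     1     0     1     1     1     1     2     1     2     2     2     2     3     2     3     3     3     3     4
          4     1     0     1     1     2     1     3     2     4     3     5     4     7     5     8     7    10     8    12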